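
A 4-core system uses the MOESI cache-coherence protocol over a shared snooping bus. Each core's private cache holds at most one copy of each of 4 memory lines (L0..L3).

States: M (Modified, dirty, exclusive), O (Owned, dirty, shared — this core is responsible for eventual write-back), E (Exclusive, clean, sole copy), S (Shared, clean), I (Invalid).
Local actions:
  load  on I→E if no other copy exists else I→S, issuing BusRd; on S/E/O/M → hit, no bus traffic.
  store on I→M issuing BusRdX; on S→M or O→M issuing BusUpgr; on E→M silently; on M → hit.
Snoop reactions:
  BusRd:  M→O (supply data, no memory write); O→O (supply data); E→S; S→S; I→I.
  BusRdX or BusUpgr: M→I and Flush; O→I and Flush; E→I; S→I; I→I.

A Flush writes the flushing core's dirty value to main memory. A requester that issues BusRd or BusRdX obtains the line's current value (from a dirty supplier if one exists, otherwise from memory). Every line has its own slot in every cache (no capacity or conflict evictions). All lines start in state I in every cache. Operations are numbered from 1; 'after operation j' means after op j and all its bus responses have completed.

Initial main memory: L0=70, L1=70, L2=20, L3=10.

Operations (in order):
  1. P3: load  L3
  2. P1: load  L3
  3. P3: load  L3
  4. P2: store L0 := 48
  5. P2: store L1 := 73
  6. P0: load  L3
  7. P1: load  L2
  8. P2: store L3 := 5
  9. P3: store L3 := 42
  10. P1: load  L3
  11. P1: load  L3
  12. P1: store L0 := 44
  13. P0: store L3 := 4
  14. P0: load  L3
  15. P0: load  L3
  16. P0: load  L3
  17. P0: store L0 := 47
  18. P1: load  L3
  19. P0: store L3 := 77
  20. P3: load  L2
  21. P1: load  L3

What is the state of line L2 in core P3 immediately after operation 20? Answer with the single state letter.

  op1 P3: load  L3 → I/I/I/E on L3; bus BusRd; mem=10
  op2 P1: load  L3 → I/S/I/S on L3; bus BusRd; mem=10
  op3 P3: load  L3 → I/S/I/S on L3; bus (none); mem=10
  op4 P2: store L0 := 48 → I/I/M/I on L0; bus BusRdX; mem=70
  op5 P2: store L1 := 73 → I/I/M/I on L1; bus BusRdX; mem=70
  op6 P0: load  L3 → S/S/I/S on L3; bus BusRd; mem=10
  op7 P1: load  L2 → I/E/I/I on L2; bus BusRd; mem=20
  op8 P2: store L3 := 5 → I/I/M/I on L3; bus BusRdX; mem=10
  op9 P3: store L3 := 42 → I/I/I/M on L3; bus BusRdX Flush; mem=5
  op10 P1: load  L3 → I/S/I/O on L3; bus BusRd; mem=5
  op11 P1: load  L3 → I/S/I/O on L3; bus (none); mem=5
  op12 P1: store L0 := 44 → I/M/I/I on L0; bus BusRdX Flush; mem=48
  op13 P0: store L3 := 4 → M/I/I/I on L3; bus BusRdX Flush; mem=42
  op14 P0: load  L3 → M/I/I/I on L3; bus (none); mem=42
  op15 P0: load  L3 → M/I/I/I on L3; bus (none); mem=42
  op16 P0: load  L3 → M/I/I/I on L3; bus (none); mem=42
  op17 P0: store L0 := 47 → M/I/I/I on L0; bus BusRdX Flush; mem=44
  op18 P1: load  L3 → O/S/I/I on L3; bus BusRd; mem=42
  op19 P0: store L3 := 77 → M/I/I/I on L3; bus BusUpgr; mem=42
  op20 P3: load  L2 → I/S/I/S on L2; bus BusRd; mem=20
  op21 P1: load  L3 → O/S/I/I on L3; bus BusRd; mem=42

state = S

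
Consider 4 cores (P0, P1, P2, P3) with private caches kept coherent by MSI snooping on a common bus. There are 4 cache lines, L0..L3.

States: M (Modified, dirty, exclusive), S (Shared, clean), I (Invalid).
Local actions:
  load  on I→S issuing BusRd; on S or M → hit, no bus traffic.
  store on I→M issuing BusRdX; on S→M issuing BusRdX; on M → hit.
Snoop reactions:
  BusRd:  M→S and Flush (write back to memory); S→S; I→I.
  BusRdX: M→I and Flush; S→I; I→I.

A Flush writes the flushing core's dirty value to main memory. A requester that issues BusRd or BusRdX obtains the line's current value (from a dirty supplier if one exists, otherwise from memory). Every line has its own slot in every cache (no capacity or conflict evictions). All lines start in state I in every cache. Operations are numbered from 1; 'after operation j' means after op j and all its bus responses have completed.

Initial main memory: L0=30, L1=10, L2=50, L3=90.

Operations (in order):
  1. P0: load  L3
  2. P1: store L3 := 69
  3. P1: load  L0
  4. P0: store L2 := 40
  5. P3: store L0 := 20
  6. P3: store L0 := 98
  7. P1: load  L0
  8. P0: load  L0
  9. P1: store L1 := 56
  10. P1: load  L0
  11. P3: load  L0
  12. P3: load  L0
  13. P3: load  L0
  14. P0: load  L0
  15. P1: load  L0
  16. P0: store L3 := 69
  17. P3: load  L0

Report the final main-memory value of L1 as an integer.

memory[L1] = 10

step 1: P0: load  L3  ⟶  SIII  (L3)  txn=BusRd  M[L3]=90
step 2: P1: store L3 := 69  ⟶  IMII  (L3)  txn=BusRdX  M[L3]=90
step 3: P1: load  L0  ⟶  ISII  (L0)  txn=BusRd  M[L0]=30
step 4: P0: store L2 := 40  ⟶  MIII  (L2)  txn=BusRdX  M[L2]=50
step 5: P3: store L0 := 20  ⟶  IIIM  (L0)  txn=BusRdX  M[L0]=30
step 6: P3: store L0 := 98  ⟶  IIIM  (L0)  txn=∅  M[L0]=30
step 7: P1: load  L0  ⟶  ISIS  (L0)  txn=BusRd+Flush  M[L0]=98
step 8: P0: load  L0  ⟶  SSIS  (L0)  txn=BusRd  M[L0]=98
step 9: P1: store L1 := 56  ⟶  IMII  (L1)  txn=BusRdX  M[L1]=10
step 10: P1: load  L0  ⟶  SSIS  (L0)  txn=∅  M[L0]=98
step 11: P3: load  L0  ⟶  SSIS  (L0)  txn=∅  M[L0]=98
step 12: P3: load  L0  ⟶  SSIS  (L0)  txn=∅  M[L0]=98
step 13: P3: load  L0  ⟶  SSIS  (L0)  txn=∅  M[L0]=98
step 14: P0: load  L0  ⟶  SSIS  (L0)  txn=∅  M[L0]=98
step 15: P1: load  L0  ⟶  SSIS  (L0)  txn=∅  M[L0]=98
step 16: P0: store L3 := 69  ⟶  MIII  (L3)  txn=BusRdX+Flush  M[L3]=69
step 17: P3: load  L0  ⟶  SSIS  (L0)  txn=∅  M[L0]=98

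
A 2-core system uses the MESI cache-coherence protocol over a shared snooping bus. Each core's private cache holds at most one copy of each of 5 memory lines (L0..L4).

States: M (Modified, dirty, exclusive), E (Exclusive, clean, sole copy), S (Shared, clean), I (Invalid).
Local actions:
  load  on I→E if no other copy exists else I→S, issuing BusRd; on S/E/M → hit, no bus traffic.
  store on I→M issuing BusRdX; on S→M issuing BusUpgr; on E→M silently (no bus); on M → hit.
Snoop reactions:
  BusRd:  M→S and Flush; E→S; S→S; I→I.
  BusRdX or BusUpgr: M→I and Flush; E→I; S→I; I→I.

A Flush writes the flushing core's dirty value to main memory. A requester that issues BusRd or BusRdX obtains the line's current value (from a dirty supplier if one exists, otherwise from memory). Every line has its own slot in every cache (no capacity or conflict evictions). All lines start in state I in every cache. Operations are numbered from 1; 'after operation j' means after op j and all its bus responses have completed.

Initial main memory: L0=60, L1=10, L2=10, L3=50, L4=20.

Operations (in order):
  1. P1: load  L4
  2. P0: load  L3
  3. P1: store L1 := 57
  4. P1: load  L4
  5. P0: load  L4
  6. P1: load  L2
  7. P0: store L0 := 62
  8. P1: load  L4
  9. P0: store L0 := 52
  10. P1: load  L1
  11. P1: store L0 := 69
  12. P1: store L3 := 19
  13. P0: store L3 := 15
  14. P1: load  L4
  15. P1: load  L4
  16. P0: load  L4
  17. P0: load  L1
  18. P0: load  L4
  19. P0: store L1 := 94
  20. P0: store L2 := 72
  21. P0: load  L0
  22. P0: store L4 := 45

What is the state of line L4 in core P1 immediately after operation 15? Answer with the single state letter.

state = S

1. P1: load  L4  bus=[BusRd]  L4: P0=I P1=E  mem[L4]=20
2. P0: load  L3  bus=[BusRd]  L3: P0=E P1=I  mem[L3]=50
3. P1: store L1 := 57  bus=[BusRdX]  L1: P0=I P1=M  mem[L1]=10
4. P1: load  L4  bus=[-]  L4: P0=I P1=E  mem[L4]=20
5. P0: load  L4  bus=[BusRd]  L4: P0=S P1=S  mem[L4]=20
6. P1: load  L2  bus=[BusRd]  L2: P0=I P1=E  mem[L2]=10
7. P0: store L0 := 62  bus=[BusRdX]  L0: P0=M P1=I  mem[L0]=60
8. P1: load  L4  bus=[-]  L4: P0=S P1=S  mem[L4]=20
9. P0: store L0 := 52  bus=[-]  L0: P0=M P1=I  mem[L0]=60
10. P1: load  L1  bus=[-]  L1: P0=I P1=M  mem[L1]=10
11. P1: store L0 := 69  bus=[BusRdX,Flush]  L0: P0=I P1=M  mem[L0]=52
12. P1: store L3 := 19  bus=[BusRdX]  L3: P0=I P1=M  mem[L3]=50
13. P0: store L3 := 15  bus=[BusRdX,Flush]  L3: P0=M P1=I  mem[L3]=19
14. P1: load  L4  bus=[-]  L4: P0=S P1=S  mem[L4]=20
15. P1: load  L4  bus=[-]  L4: P0=S P1=S  mem[L4]=20
16. P0: load  L4  bus=[-]  L4: P0=S P1=S  mem[L4]=20
17. P0: load  L1  bus=[BusRd,Flush]  L1: P0=S P1=S  mem[L1]=57
18. P0: load  L4  bus=[-]  L4: P0=S P1=S  mem[L4]=20
19. P0: store L1 := 94  bus=[BusUpgr]  L1: P0=M P1=I  mem[L1]=57
20. P0: store L2 := 72  bus=[BusRdX]  L2: P0=M P1=I  mem[L2]=10
21. P0: load  L0  bus=[BusRd,Flush]  L0: P0=S P1=S  mem[L0]=69
22. P0: store L4 := 45  bus=[BusUpgr]  L4: P0=M P1=I  mem[L4]=20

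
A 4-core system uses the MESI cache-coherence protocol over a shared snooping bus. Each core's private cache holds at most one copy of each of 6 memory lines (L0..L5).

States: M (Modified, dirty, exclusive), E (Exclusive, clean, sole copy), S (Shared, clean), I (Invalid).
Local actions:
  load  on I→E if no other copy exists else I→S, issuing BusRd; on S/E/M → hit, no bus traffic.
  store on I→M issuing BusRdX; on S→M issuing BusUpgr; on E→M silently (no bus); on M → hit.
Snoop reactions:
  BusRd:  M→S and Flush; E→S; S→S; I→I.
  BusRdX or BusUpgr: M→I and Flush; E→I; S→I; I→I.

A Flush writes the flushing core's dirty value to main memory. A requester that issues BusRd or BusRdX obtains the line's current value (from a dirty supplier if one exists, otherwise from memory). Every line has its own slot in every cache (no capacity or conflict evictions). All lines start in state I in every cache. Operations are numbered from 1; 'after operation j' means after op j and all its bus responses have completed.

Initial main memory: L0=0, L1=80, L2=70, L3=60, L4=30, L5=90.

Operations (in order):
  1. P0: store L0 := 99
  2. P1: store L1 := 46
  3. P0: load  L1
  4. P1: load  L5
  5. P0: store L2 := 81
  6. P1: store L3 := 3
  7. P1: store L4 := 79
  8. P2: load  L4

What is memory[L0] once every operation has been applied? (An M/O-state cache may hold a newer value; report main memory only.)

[1] P0: store L0 := 99 | P0:M(99), P1:I, P2:I, P3:I | bus: BusRdX
[2] P1: store L1 := 46 | P0:I, P1:M(46), P2:I, P3:I | bus: BusRdX
[3] P0: load  L1 | P0:S(46), P1:S(46), P2:I, P3:I | bus: BusRd,Flush
[4] P1: load  L5 | P0:I, P1:E(90), P2:I, P3:I | bus: BusRd
[5] P0: store L2 := 81 | P0:M(81), P1:I, P2:I, P3:I | bus: BusRdX
[6] P1: store L3 := 3 | P0:I, P1:M(3), P2:I, P3:I | bus: BusRdX
[7] P1: store L4 := 79 | P0:I, P1:M(79), P2:I, P3:I | bus: BusRdX
[8] P2: load  L4 | P0:I, P1:S(79), P2:S(79), P3:I | bus: BusRd,Flush

memory[L0] = 0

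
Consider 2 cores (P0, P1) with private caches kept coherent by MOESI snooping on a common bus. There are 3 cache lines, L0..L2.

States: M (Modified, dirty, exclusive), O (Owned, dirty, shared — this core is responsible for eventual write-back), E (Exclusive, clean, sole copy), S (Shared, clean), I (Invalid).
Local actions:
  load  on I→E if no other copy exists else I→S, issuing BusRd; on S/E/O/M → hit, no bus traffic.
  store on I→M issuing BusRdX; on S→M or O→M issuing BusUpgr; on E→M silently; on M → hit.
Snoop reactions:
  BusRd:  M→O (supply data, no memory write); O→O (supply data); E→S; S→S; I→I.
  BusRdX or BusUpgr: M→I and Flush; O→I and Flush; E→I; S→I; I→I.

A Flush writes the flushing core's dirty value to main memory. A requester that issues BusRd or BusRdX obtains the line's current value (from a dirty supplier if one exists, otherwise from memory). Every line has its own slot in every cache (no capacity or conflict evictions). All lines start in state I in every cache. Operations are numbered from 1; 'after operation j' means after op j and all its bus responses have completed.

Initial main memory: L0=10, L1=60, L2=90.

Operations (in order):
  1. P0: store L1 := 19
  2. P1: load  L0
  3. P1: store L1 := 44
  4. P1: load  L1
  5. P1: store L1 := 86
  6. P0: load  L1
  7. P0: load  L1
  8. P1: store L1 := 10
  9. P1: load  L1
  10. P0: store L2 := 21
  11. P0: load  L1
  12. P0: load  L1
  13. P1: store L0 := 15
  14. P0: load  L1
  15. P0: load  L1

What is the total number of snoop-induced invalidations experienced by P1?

[1] P0: store L1 := 19 | P0:M(19), P1:I | bus: BusRdX
[2] P1: load  L0 | P0:I, P1:E(10) | bus: BusRd
[3] P1: store L1 := 44 | P0:I, P1:M(44) | bus: BusRdX,Flush
[4] P1: load  L1 | P0:I, P1:M(44) | bus: none
[5] P1: store L1 := 86 | P0:I, P1:M(86) | bus: none
[6] P0: load  L1 | P0:S(86), P1:O(86) | bus: BusRd
[7] P0: load  L1 | P0:S(86), P1:O(86) | bus: none
[8] P1: store L1 := 10 | P0:I, P1:M(10) | bus: BusUpgr
[9] P1: load  L1 | P0:I, P1:M(10) | bus: none
[10] P0: store L2 := 21 | P0:M(21), P1:I | bus: BusRdX
[11] P0: load  L1 | P0:S(10), P1:O(10) | bus: BusRd
[12] P0: load  L1 | P0:S(10), P1:O(10) | bus: none
[13] P1: store L0 := 15 | P0:I, P1:M(15) | bus: none
[14] P0: load  L1 | P0:S(10), P1:O(10) | bus: none
[15] P0: load  L1 | P0:S(10), P1:O(10) | bus: none

invalidations = 0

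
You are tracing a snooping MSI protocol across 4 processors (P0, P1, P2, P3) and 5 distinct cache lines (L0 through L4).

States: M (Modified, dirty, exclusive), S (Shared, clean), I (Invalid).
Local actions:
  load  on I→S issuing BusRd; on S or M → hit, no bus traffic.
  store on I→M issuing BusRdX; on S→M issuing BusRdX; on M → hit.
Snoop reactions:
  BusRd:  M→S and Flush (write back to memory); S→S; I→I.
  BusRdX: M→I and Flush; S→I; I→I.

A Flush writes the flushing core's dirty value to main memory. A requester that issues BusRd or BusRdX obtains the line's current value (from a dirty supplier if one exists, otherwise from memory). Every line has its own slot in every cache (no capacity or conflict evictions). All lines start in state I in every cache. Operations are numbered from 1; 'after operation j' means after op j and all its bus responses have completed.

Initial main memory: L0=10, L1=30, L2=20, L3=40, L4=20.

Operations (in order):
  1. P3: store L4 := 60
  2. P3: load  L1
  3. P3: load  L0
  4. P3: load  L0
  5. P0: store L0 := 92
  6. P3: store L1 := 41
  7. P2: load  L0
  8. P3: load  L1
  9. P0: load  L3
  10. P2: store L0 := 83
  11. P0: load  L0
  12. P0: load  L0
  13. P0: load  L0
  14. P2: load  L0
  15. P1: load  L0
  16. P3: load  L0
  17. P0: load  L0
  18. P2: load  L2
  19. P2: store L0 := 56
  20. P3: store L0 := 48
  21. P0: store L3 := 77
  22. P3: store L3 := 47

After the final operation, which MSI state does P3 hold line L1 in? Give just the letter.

state = M

1. P3: store L4 := 60  bus=[BusRdX]  L4: P0=I P1=I P2=I P3=M  mem[L4]=20
2. P3: load  L1  bus=[BusRd]  L1: P0=I P1=I P2=I P3=S  mem[L1]=30
3. P3: load  L0  bus=[BusRd]  L0: P0=I P1=I P2=I P3=S  mem[L0]=10
4. P3: load  L0  bus=[-]  L0: P0=I P1=I P2=I P3=S  mem[L0]=10
5. P0: store L0 := 92  bus=[BusRdX]  L0: P0=M P1=I P2=I P3=I  mem[L0]=10
6. P3: store L1 := 41  bus=[BusRdX]  L1: P0=I P1=I P2=I P3=M  mem[L1]=30
7. P2: load  L0  bus=[BusRd,Flush]  L0: P0=S P1=I P2=S P3=I  mem[L0]=92
8. P3: load  L1  bus=[-]  L1: P0=I P1=I P2=I P3=M  mem[L1]=30
9. P0: load  L3  bus=[BusRd]  L3: P0=S P1=I P2=I P3=I  mem[L3]=40
10. P2: store L0 := 83  bus=[BusRdX]  L0: P0=I P1=I P2=M P3=I  mem[L0]=92
11. P0: load  L0  bus=[BusRd,Flush]  L0: P0=S P1=I P2=S P3=I  mem[L0]=83
12. P0: load  L0  bus=[-]  L0: P0=S P1=I P2=S P3=I  mem[L0]=83
13. P0: load  L0  bus=[-]  L0: P0=S P1=I P2=S P3=I  mem[L0]=83
14. P2: load  L0  bus=[-]  L0: P0=S P1=I P2=S P3=I  mem[L0]=83
15. P1: load  L0  bus=[BusRd]  L0: P0=S P1=S P2=S P3=I  mem[L0]=83
16. P3: load  L0  bus=[BusRd]  L0: P0=S P1=S P2=S P3=S  mem[L0]=83
17. P0: load  L0  bus=[-]  L0: P0=S P1=S P2=S P3=S  mem[L0]=83
18. P2: load  L2  bus=[BusRd]  L2: P0=I P1=I P2=S P3=I  mem[L2]=20
19. P2: store L0 := 56  bus=[BusRdX]  L0: P0=I P1=I P2=M P3=I  mem[L0]=83
20. P3: store L0 := 48  bus=[BusRdX,Flush]  L0: P0=I P1=I P2=I P3=M  mem[L0]=56
21. P0: store L3 := 77  bus=[BusRdX]  L3: P0=M P1=I P2=I P3=I  mem[L3]=40
22. P3: store L3 := 47  bus=[BusRdX,Flush]  L3: P0=I P1=I P2=I P3=M  mem[L3]=77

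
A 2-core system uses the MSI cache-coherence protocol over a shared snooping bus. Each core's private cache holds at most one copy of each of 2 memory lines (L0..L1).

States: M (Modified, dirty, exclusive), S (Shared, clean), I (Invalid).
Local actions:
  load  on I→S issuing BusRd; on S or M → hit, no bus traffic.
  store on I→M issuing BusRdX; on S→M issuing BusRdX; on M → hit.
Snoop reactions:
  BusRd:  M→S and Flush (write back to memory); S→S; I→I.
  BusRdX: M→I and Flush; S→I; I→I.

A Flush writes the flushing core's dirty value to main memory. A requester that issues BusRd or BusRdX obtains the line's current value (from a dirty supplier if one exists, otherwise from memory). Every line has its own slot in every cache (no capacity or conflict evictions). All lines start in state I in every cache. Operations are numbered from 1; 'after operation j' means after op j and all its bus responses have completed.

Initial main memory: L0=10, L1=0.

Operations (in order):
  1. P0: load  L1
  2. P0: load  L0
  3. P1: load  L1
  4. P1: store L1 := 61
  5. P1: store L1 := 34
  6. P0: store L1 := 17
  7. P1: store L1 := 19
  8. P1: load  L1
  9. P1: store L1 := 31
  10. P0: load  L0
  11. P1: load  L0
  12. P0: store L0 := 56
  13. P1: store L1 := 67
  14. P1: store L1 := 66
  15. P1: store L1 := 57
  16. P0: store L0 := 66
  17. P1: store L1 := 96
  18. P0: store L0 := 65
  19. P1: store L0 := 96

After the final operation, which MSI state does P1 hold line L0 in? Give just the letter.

1. P0: load  L1  bus=[BusRd]  L1: P0=S P1=I  mem[L1]=0
2. P0: load  L0  bus=[BusRd]  L0: P0=S P1=I  mem[L0]=10
3. P1: load  L1  bus=[BusRd]  L1: P0=S P1=S  mem[L1]=0
4. P1: store L1 := 61  bus=[BusRdX]  L1: P0=I P1=M  mem[L1]=0
5. P1: store L1 := 34  bus=[-]  L1: P0=I P1=M  mem[L1]=0
6. P0: store L1 := 17  bus=[BusRdX,Flush]  L1: P0=M P1=I  mem[L1]=34
7. P1: store L1 := 19  bus=[BusRdX,Flush]  L1: P0=I P1=M  mem[L1]=17
8. P1: load  L1  bus=[-]  L1: P0=I P1=M  mem[L1]=17
9. P1: store L1 := 31  bus=[-]  L1: P0=I P1=M  mem[L1]=17
10. P0: load  L0  bus=[-]  L0: P0=S P1=I  mem[L0]=10
11. P1: load  L0  bus=[BusRd]  L0: P0=S P1=S  mem[L0]=10
12. P0: store L0 := 56  bus=[BusRdX]  L0: P0=M P1=I  mem[L0]=10
13. P1: store L1 := 67  bus=[-]  L1: P0=I P1=M  mem[L1]=17
14. P1: store L1 := 66  bus=[-]  L1: P0=I P1=M  mem[L1]=17
15. P1: store L1 := 57  bus=[-]  L1: P0=I P1=M  mem[L1]=17
16. P0: store L0 := 66  bus=[-]  L0: P0=M P1=I  mem[L0]=10
17. P1: store L1 := 96  bus=[-]  L1: P0=I P1=M  mem[L1]=17
18. P0: store L0 := 65  bus=[-]  L0: P0=M P1=I  mem[L0]=10
19. P1: store L0 := 96  bus=[BusRdX,Flush]  L0: P0=I P1=M  mem[L0]=65

state = M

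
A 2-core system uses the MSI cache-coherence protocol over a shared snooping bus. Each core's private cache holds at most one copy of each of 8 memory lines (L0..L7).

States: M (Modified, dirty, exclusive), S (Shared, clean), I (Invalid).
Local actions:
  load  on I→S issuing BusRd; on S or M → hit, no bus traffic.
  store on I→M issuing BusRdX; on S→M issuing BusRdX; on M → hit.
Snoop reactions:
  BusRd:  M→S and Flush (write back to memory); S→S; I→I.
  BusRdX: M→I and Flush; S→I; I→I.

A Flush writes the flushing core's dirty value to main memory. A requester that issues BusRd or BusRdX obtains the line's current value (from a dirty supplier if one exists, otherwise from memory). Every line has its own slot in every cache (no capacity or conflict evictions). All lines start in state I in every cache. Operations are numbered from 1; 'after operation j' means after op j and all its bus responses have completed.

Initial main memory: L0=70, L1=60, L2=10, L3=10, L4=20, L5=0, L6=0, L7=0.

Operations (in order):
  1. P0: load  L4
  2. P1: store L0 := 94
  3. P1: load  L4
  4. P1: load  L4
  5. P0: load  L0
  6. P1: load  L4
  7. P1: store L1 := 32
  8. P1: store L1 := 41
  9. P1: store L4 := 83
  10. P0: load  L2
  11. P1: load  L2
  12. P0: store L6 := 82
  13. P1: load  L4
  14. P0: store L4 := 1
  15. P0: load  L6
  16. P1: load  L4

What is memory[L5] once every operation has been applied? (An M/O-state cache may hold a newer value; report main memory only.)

memory[L5] = 0

step 1: P0: load  L4  ⟶  SI  (L4)  txn=BusRd  M[L4]=20
step 2: P1: store L0 := 94  ⟶  IM  (L0)  txn=BusRdX  M[L0]=70
step 3: P1: load  L4  ⟶  SS  (L4)  txn=BusRd  M[L4]=20
step 4: P1: load  L4  ⟶  SS  (L4)  txn=∅  M[L4]=20
step 5: P0: load  L0  ⟶  SS  (L0)  txn=BusRd+Flush  M[L0]=94
step 6: P1: load  L4  ⟶  SS  (L4)  txn=∅  M[L4]=20
step 7: P1: store L1 := 32  ⟶  IM  (L1)  txn=BusRdX  M[L1]=60
step 8: P1: store L1 := 41  ⟶  IM  (L1)  txn=∅  M[L1]=60
step 9: P1: store L4 := 83  ⟶  IM  (L4)  txn=BusRdX  M[L4]=20
step 10: P0: load  L2  ⟶  SI  (L2)  txn=BusRd  M[L2]=10
step 11: P1: load  L2  ⟶  SS  (L2)  txn=BusRd  M[L2]=10
step 12: P0: store L6 := 82  ⟶  MI  (L6)  txn=BusRdX  M[L6]=0
step 13: P1: load  L4  ⟶  IM  (L4)  txn=∅  M[L4]=20
step 14: P0: store L4 := 1  ⟶  MI  (L4)  txn=BusRdX+Flush  M[L4]=83
step 15: P0: load  L6  ⟶  MI  (L6)  txn=∅  M[L6]=0
step 16: P1: load  L4  ⟶  SS  (L4)  txn=BusRd+Flush  M[L4]=1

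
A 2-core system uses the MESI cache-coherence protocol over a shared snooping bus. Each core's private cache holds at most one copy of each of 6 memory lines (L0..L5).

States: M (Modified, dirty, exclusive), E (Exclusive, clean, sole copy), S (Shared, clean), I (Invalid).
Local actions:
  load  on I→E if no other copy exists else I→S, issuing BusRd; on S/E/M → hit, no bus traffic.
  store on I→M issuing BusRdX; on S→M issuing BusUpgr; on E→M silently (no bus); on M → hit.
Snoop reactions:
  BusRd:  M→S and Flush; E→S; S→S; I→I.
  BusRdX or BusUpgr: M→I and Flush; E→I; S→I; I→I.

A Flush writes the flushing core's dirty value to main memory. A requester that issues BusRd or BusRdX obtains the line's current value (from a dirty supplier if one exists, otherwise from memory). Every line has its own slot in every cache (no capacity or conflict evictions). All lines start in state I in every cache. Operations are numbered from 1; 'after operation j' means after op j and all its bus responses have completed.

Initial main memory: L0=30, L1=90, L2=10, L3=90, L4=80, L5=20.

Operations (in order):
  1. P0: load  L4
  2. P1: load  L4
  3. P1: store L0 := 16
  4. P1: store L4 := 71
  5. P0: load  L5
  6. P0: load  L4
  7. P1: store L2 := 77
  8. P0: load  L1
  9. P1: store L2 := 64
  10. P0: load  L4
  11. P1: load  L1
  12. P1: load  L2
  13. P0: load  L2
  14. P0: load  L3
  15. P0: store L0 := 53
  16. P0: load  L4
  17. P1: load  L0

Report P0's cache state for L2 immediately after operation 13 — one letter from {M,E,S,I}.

state = S

1. P0: load  L4  bus=[BusRd]  L4: P0=E P1=I  mem[L4]=80
2. P1: load  L4  bus=[BusRd]  L4: P0=S P1=S  mem[L4]=80
3. P1: store L0 := 16  bus=[BusRdX]  L0: P0=I P1=M  mem[L0]=30
4. P1: store L4 := 71  bus=[BusUpgr]  L4: P0=I P1=M  mem[L4]=80
5. P0: load  L5  bus=[BusRd]  L5: P0=E P1=I  mem[L5]=20
6. P0: load  L4  bus=[BusRd,Flush]  L4: P0=S P1=S  mem[L4]=71
7. P1: store L2 := 77  bus=[BusRdX]  L2: P0=I P1=M  mem[L2]=10
8. P0: load  L1  bus=[BusRd]  L1: P0=E P1=I  mem[L1]=90
9. P1: store L2 := 64  bus=[-]  L2: P0=I P1=M  mem[L2]=10
10. P0: load  L4  bus=[-]  L4: P0=S P1=S  mem[L4]=71
11. P1: load  L1  bus=[BusRd]  L1: P0=S P1=S  mem[L1]=90
12. P1: load  L2  bus=[-]  L2: P0=I P1=M  mem[L2]=10
13. P0: load  L2  bus=[BusRd,Flush]  L2: P0=S P1=S  mem[L2]=64
14. P0: load  L3  bus=[BusRd]  L3: P0=E P1=I  mem[L3]=90
15. P0: store L0 := 53  bus=[BusRdX,Flush]  L0: P0=M P1=I  mem[L0]=16
16. P0: load  L4  bus=[-]  L4: P0=S P1=S  mem[L4]=71
17. P1: load  L0  bus=[BusRd,Flush]  L0: P0=S P1=S  mem[L0]=53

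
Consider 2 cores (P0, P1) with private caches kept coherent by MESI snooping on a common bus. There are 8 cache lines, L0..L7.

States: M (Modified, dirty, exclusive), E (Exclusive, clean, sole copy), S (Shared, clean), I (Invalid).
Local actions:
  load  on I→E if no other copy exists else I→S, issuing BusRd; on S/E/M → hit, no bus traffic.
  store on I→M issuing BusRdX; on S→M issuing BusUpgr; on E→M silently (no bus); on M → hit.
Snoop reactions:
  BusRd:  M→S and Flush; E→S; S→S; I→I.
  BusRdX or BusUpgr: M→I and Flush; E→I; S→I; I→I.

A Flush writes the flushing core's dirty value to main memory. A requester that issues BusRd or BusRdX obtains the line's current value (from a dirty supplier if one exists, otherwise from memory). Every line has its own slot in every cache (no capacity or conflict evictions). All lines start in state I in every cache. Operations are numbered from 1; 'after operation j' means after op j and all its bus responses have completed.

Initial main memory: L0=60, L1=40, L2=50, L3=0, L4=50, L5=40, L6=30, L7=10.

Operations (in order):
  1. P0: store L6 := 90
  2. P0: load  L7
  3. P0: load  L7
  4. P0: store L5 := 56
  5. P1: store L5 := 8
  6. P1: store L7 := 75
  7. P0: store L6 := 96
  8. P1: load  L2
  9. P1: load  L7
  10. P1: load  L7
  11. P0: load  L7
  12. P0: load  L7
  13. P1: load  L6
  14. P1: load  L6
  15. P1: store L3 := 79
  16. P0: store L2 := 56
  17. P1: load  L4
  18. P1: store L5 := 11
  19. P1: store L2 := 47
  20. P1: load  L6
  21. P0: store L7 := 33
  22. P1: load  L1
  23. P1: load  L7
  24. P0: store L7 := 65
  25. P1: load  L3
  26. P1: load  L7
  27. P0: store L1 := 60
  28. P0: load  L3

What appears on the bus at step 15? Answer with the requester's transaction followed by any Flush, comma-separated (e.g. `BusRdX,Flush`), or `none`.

1. P0: store L6 := 90  bus=[BusRdX]  L6: P0=M P1=I  mem[L6]=30
2. P0: load  L7  bus=[BusRd]  L7: P0=E P1=I  mem[L7]=10
3. P0: load  L7  bus=[-]  L7: P0=E P1=I  mem[L7]=10
4. P0: store L5 := 56  bus=[BusRdX]  L5: P0=M P1=I  mem[L5]=40
5. P1: store L5 := 8  bus=[BusRdX,Flush]  L5: P0=I P1=M  mem[L5]=56
6. P1: store L7 := 75  bus=[BusRdX]  L7: P0=I P1=M  mem[L7]=10
7. P0: store L6 := 96  bus=[-]  L6: P0=M P1=I  mem[L6]=30
8. P1: load  L2  bus=[BusRd]  L2: P0=I P1=E  mem[L2]=50
9. P1: load  L7  bus=[-]  L7: P0=I P1=M  mem[L7]=10
10. P1: load  L7  bus=[-]  L7: P0=I P1=M  mem[L7]=10
11. P0: load  L7  bus=[BusRd,Flush]  L7: P0=S P1=S  mem[L7]=75
12. P0: load  L7  bus=[-]  L7: P0=S P1=S  mem[L7]=75
13. P1: load  L6  bus=[BusRd,Flush]  L6: P0=S P1=S  mem[L6]=96
14. P1: load  L6  bus=[-]  L6: P0=S P1=S  mem[L6]=96
15. P1: store L3 := 79  bus=[BusRdX]  L3: P0=I P1=M  mem[L3]=0
16. P0: store L2 := 56  bus=[BusRdX]  L2: P0=M P1=I  mem[L2]=50
17. P1: load  L4  bus=[BusRd]  L4: P0=I P1=E  mem[L4]=50
18. P1: store L5 := 11  bus=[-]  L5: P0=I P1=M  mem[L5]=56
19. P1: store L2 := 47  bus=[BusRdX,Flush]  L2: P0=I P1=M  mem[L2]=56
20. P1: load  L6  bus=[-]  L6: P0=S P1=S  mem[L6]=96
21. P0: store L7 := 33  bus=[BusUpgr]  L7: P0=M P1=I  mem[L7]=75
22. P1: load  L1  bus=[BusRd]  L1: P0=I P1=E  mem[L1]=40
23. P1: load  L7  bus=[BusRd,Flush]  L7: P0=S P1=S  mem[L7]=33
24. P0: store L7 := 65  bus=[BusUpgr]  L7: P0=M P1=I  mem[L7]=33
25. P1: load  L3  bus=[-]  L3: P0=I P1=M  mem[L3]=0
26. P1: load  L7  bus=[BusRd,Flush]  L7: P0=S P1=S  mem[L7]=65
27. P0: store L1 := 60  bus=[BusRdX]  L1: P0=M P1=I  mem[L1]=40
28. P0: load  L3  bus=[BusRd,Flush]  L3: P0=S P1=S  mem[L3]=79

bus = BusRdX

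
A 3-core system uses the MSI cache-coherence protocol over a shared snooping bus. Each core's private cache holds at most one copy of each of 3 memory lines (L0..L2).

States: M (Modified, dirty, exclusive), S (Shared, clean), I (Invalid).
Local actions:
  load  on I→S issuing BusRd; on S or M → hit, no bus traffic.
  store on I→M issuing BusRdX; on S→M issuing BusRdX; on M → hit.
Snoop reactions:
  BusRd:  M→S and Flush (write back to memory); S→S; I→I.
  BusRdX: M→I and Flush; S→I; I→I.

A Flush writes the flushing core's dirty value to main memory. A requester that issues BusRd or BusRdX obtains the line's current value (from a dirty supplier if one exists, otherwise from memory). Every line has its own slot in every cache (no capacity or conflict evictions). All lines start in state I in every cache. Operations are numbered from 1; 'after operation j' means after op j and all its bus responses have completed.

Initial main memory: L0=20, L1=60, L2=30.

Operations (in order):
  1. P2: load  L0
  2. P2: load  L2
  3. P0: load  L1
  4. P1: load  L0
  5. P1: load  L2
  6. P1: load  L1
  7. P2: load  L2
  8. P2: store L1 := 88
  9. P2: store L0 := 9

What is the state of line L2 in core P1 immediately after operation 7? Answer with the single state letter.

[1] P2: load  L0 | P0:I, P1:I, P2:S(20) | bus: BusRd
[2] P2: load  L2 | P0:I, P1:I, P2:S(30) | bus: BusRd
[3] P0: load  L1 | P0:S(60), P1:I, P2:I | bus: BusRd
[4] P1: load  L0 | P0:I, P1:S(20), P2:S(20) | bus: BusRd
[5] P1: load  L2 | P0:I, P1:S(30), P2:S(30) | bus: BusRd
[6] P1: load  L1 | P0:S(60), P1:S(60), P2:I | bus: BusRd
[7] P2: load  L2 | P0:I, P1:S(30), P2:S(30) | bus: none
[8] P2: store L1 := 88 | P0:I, P1:I, P2:M(88) | bus: BusRdX
[9] P2: store L0 := 9 | P0:I, P1:I, P2:M(9) | bus: BusRdX

state = S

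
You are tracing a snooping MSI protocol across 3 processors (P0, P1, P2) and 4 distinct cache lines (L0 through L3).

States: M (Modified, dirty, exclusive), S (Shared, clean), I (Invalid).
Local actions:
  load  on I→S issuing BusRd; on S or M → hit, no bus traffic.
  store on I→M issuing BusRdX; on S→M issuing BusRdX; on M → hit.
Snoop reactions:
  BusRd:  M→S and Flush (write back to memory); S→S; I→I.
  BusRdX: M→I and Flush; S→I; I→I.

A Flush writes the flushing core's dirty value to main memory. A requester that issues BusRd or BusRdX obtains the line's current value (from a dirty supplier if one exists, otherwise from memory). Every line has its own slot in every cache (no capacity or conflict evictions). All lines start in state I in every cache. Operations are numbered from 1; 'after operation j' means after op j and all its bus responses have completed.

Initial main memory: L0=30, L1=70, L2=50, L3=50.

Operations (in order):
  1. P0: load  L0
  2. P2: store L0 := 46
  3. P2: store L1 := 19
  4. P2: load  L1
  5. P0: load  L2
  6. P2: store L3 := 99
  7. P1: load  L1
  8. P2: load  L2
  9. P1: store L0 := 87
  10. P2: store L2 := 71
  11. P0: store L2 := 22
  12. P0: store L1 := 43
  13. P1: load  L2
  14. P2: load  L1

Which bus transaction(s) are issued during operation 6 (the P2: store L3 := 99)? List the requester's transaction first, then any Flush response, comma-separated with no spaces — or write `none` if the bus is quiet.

step 1: P0: load  L0  ⟶  SII  (L0)  txn=BusRd  M[L0]=30
step 2: P2: store L0 := 46  ⟶  IIM  (L0)  txn=BusRdX  M[L0]=30
step 3: P2: store L1 := 19  ⟶  IIM  (L1)  txn=BusRdX  M[L1]=70
step 4: P2: load  L1  ⟶  IIM  (L1)  txn=∅  M[L1]=70
step 5: P0: load  L2  ⟶  SII  (L2)  txn=BusRd  M[L2]=50
step 6: P2: store L3 := 99  ⟶  IIM  (L3)  txn=BusRdX  M[L3]=50
step 7: P1: load  L1  ⟶  ISS  (L1)  txn=BusRd+Flush  M[L1]=19
step 8: P2: load  L2  ⟶  SIS  (L2)  txn=BusRd  M[L2]=50
step 9: P1: store L0 := 87  ⟶  IMI  (L0)  txn=BusRdX+Flush  M[L0]=46
step 10: P2: store L2 := 71  ⟶  IIM  (L2)  txn=BusRdX  M[L2]=50
step 11: P0: store L2 := 22  ⟶  MII  (L2)  txn=BusRdX+Flush  M[L2]=71
step 12: P0: store L1 := 43  ⟶  MII  (L1)  txn=BusRdX  M[L1]=19
step 13: P1: load  L2  ⟶  SSI  (L2)  txn=BusRd+Flush  M[L2]=22
step 14: P2: load  L1  ⟶  SIS  (L1)  txn=BusRd+Flush  M[L1]=43

bus = BusRdX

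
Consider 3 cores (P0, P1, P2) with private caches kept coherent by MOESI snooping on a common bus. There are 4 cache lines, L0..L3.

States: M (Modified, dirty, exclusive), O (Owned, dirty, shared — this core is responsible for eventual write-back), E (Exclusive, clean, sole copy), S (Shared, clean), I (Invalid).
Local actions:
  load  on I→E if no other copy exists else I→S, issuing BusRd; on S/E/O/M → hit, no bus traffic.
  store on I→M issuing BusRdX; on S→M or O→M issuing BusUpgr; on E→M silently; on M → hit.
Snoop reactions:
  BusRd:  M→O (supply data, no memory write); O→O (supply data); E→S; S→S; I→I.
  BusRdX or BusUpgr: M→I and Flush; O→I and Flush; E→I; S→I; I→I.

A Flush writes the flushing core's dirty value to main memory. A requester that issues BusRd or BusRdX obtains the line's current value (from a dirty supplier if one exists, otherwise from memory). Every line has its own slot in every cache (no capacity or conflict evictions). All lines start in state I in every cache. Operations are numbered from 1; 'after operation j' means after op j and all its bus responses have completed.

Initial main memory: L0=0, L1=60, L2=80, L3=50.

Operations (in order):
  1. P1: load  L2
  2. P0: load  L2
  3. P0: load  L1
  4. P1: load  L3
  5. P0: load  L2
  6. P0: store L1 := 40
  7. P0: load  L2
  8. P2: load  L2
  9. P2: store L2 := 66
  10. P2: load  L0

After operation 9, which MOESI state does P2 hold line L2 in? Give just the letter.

state = M

step 1: P1: load  L2  ⟶  IEI  (L2)  txn=BusRd  M[L2]=80
step 2: P0: load  L2  ⟶  SSI  (L2)  txn=BusRd  M[L2]=80
step 3: P0: load  L1  ⟶  EII  (L1)  txn=BusRd  M[L1]=60
step 4: P1: load  L3  ⟶  IEI  (L3)  txn=BusRd  M[L3]=50
step 5: P0: load  L2  ⟶  SSI  (L2)  txn=∅  M[L2]=80
step 6: P0: store L1 := 40  ⟶  MII  (L1)  txn=∅  M[L1]=60
step 7: P0: load  L2  ⟶  SSI  (L2)  txn=∅  M[L2]=80
step 8: P2: load  L2  ⟶  SSS  (L2)  txn=BusRd  M[L2]=80
step 9: P2: store L2 := 66  ⟶  IIM  (L2)  txn=BusUpgr  M[L2]=80
step 10: P2: load  L0  ⟶  IIE  (L0)  txn=BusRd  M[L0]=0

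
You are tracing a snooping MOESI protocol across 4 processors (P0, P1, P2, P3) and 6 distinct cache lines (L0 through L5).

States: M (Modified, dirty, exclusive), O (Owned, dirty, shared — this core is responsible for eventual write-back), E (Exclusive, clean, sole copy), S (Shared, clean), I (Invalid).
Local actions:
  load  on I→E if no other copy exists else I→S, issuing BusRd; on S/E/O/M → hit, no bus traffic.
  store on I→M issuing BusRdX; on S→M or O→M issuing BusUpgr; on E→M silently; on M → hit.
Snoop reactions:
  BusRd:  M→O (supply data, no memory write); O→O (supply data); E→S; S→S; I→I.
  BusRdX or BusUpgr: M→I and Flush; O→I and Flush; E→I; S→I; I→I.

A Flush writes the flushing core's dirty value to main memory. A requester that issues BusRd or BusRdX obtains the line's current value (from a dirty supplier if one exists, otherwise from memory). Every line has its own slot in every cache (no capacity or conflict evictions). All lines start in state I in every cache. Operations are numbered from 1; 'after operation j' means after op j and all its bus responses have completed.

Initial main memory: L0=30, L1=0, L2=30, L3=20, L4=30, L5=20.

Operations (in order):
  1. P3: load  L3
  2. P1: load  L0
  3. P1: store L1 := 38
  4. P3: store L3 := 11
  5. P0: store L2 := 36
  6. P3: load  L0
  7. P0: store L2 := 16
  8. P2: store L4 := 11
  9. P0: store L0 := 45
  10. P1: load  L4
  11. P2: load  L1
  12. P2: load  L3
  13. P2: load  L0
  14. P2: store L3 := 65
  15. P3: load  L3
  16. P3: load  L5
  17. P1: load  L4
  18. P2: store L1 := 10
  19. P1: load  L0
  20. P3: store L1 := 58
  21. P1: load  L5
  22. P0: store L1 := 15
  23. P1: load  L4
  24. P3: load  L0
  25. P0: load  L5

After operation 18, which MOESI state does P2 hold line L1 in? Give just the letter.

state = M

1. P3: load  L3  bus=[BusRd]  L3: P0=I P1=I P2=I P3=E  mem[L3]=20
2. P1: load  L0  bus=[BusRd]  L0: P0=I P1=E P2=I P3=I  mem[L0]=30
3. P1: store L1 := 38  bus=[BusRdX]  L1: P0=I P1=M P2=I P3=I  mem[L1]=0
4. P3: store L3 := 11  bus=[-]  L3: P0=I P1=I P2=I P3=M  mem[L3]=20
5. P0: store L2 := 36  bus=[BusRdX]  L2: P0=M P1=I P2=I P3=I  mem[L2]=30
6. P3: load  L0  bus=[BusRd]  L0: P0=I P1=S P2=I P3=S  mem[L0]=30
7. P0: store L2 := 16  bus=[-]  L2: P0=M P1=I P2=I P3=I  mem[L2]=30
8. P2: store L4 := 11  bus=[BusRdX]  L4: P0=I P1=I P2=M P3=I  mem[L4]=30
9. P0: store L0 := 45  bus=[BusRdX]  L0: P0=M P1=I P2=I P3=I  mem[L0]=30
10. P1: load  L4  bus=[BusRd]  L4: P0=I P1=S P2=O P3=I  mem[L4]=30
11. P2: load  L1  bus=[BusRd]  L1: P0=I P1=O P2=S P3=I  mem[L1]=0
12. P2: load  L3  bus=[BusRd]  L3: P0=I P1=I P2=S P3=O  mem[L3]=20
13. P2: load  L0  bus=[BusRd]  L0: P0=O P1=I P2=S P3=I  mem[L0]=30
14. P2: store L3 := 65  bus=[BusUpgr,Flush]  L3: P0=I P1=I P2=M P3=I  mem[L3]=11
15. P3: load  L3  bus=[BusRd]  L3: P0=I P1=I P2=O P3=S  mem[L3]=11
16. P3: load  L5  bus=[BusRd]  L5: P0=I P1=I P2=I P3=E  mem[L5]=20
17. P1: load  L4  bus=[-]  L4: P0=I P1=S P2=O P3=I  mem[L4]=30
18. P2: store L1 := 10  bus=[BusUpgr,Flush]  L1: P0=I P1=I P2=M P3=I  mem[L1]=38
19. P1: load  L0  bus=[BusRd]  L0: P0=O P1=S P2=S P3=I  mem[L0]=30
20. P3: store L1 := 58  bus=[BusRdX,Flush]  L1: P0=I P1=I P2=I P3=M  mem[L1]=10
21. P1: load  L5  bus=[BusRd]  L5: P0=I P1=S P2=I P3=S  mem[L5]=20
22. P0: store L1 := 15  bus=[BusRdX,Flush]  L1: P0=M P1=I P2=I P3=I  mem[L1]=58
23. P1: load  L4  bus=[-]  L4: P0=I P1=S P2=O P3=I  mem[L4]=30
24. P3: load  L0  bus=[BusRd]  L0: P0=O P1=S P2=S P3=S  mem[L0]=30
25. P0: load  L5  bus=[BusRd]  L5: P0=S P1=S P2=I P3=S  mem[L5]=20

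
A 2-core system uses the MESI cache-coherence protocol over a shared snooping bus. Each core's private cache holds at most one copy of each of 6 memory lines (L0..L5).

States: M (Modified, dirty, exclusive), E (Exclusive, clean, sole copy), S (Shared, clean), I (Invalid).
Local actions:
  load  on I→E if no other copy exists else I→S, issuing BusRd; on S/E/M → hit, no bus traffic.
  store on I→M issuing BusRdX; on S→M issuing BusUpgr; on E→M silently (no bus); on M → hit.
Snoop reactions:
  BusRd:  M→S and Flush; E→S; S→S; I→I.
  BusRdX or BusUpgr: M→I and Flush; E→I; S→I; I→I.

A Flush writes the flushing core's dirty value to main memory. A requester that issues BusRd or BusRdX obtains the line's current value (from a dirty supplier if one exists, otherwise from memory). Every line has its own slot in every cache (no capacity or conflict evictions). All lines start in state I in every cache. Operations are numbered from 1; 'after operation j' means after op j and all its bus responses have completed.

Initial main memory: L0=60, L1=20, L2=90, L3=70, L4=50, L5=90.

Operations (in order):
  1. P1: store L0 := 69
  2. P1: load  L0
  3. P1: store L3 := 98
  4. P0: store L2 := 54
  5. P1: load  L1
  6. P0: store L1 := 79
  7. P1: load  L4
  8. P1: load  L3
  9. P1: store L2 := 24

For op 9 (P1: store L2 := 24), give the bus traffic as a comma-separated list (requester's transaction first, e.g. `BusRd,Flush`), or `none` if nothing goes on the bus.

bus = BusRdX,Flush

step 1: P1: store L0 := 69  ⟶  IM  (L0)  txn=BusRdX  M[L0]=60
step 2: P1: load  L0  ⟶  IM  (L0)  txn=∅  M[L0]=60
step 3: P1: store L3 := 98  ⟶  IM  (L3)  txn=BusRdX  M[L3]=70
step 4: P0: store L2 := 54  ⟶  MI  (L2)  txn=BusRdX  M[L2]=90
step 5: P1: load  L1  ⟶  IE  (L1)  txn=BusRd  M[L1]=20
step 6: P0: store L1 := 79  ⟶  MI  (L1)  txn=BusRdX  M[L1]=20
step 7: P1: load  L4  ⟶  IE  (L4)  txn=BusRd  M[L4]=50
step 8: P1: load  L3  ⟶  IM  (L3)  txn=∅  M[L3]=70
step 9: P1: store L2 := 24  ⟶  IM  (L2)  txn=BusRdX+Flush  M[L2]=54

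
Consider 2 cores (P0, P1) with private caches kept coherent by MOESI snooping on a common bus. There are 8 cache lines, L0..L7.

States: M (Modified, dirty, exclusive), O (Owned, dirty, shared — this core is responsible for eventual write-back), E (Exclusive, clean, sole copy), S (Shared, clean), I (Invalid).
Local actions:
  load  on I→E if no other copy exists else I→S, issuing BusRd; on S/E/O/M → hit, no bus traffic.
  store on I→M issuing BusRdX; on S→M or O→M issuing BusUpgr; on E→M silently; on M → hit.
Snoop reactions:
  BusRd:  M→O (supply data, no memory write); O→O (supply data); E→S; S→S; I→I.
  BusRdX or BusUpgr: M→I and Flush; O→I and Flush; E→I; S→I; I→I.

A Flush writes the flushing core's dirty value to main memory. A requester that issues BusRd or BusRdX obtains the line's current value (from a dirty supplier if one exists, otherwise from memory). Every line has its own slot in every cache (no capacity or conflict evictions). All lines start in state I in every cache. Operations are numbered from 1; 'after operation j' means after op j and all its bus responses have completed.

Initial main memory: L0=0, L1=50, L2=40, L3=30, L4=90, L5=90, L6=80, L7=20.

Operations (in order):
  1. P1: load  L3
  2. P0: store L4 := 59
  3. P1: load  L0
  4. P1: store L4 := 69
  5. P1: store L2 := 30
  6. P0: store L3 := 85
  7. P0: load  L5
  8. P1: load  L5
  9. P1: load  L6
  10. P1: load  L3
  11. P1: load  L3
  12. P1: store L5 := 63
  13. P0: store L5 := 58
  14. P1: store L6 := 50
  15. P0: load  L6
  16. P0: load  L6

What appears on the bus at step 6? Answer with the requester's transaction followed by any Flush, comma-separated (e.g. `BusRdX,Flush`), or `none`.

bus = BusRdX

step 1: P1: load  L3  ⟶  IE  (L3)  txn=BusRd  M[L3]=30
step 2: P0: store L4 := 59  ⟶  MI  (L4)  txn=BusRdX  M[L4]=90
step 3: P1: load  L0  ⟶  IE  (L0)  txn=BusRd  M[L0]=0
step 4: P1: store L4 := 69  ⟶  IM  (L4)  txn=BusRdX+Flush  M[L4]=59
step 5: P1: store L2 := 30  ⟶  IM  (L2)  txn=BusRdX  M[L2]=40
step 6: P0: store L3 := 85  ⟶  MI  (L3)  txn=BusRdX  M[L3]=30
step 7: P0: load  L5  ⟶  EI  (L5)  txn=BusRd  M[L5]=90
step 8: P1: load  L5  ⟶  SS  (L5)  txn=BusRd  M[L5]=90
step 9: P1: load  L6  ⟶  IE  (L6)  txn=BusRd  M[L6]=80
step 10: P1: load  L3  ⟶  OS  (L3)  txn=BusRd  M[L3]=30
step 11: P1: load  L3  ⟶  OS  (L3)  txn=∅  M[L3]=30
step 12: P1: store L5 := 63  ⟶  IM  (L5)  txn=BusUpgr  M[L5]=90
step 13: P0: store L5 := 58  ⟶  MI  (L5)  txn=BusRdX+Flush  M[L5]=63
step 14: P1: store L6 := 50  ⟶  IM  (L6)  txn=∅  M[L6]=80
step 15: P0: load  L6  ⟶  SO  (L6)  txn=BusRd  M[L6]=80
step 16: P0: load  L6  ⟶  SO  (L6)  txn=∅  M[L6]=80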